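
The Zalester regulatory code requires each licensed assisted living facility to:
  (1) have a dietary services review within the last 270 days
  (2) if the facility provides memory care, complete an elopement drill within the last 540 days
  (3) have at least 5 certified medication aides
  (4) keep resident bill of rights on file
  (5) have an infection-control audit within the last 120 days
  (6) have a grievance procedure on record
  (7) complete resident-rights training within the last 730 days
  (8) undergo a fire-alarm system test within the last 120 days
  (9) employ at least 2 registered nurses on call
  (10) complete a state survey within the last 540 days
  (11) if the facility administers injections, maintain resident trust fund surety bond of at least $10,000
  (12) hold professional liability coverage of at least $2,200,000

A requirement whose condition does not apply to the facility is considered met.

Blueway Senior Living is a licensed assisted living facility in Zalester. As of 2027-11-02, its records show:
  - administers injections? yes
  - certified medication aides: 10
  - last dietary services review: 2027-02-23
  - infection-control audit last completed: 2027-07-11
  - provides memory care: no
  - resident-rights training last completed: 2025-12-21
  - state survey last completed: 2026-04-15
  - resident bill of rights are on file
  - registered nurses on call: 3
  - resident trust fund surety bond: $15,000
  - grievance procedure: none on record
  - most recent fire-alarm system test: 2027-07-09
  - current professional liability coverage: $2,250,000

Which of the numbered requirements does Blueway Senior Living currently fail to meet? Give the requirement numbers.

6, 10

1. dietary services review 252 days ago vs limit 270 → met
2. condition 'provides memory care' does not hold → requirement n/a → met
3. certified medication aides 10 ≥ 5 → met
4. resident bill of rights present → met
5. infection-control audit 114 days ago vs limit 120 → met
6. grievance procedure absent → not met
7. resident-rights training 681 days ago vs limit 730 → met
8. fire-alarm system test 116 days ago vs limit 120 → met
9. registered nurses on call 3 ≥ 2 → met
10. state survey 566 days ago vs limit 540 → not met
11. condition 'administers injections' holds; resident trust fund surety bond $15,000 ≥ $10,000 → met
12. professional liability coverage $2,250,000 ≥ $2,200,000 → met
Not met: 6, 10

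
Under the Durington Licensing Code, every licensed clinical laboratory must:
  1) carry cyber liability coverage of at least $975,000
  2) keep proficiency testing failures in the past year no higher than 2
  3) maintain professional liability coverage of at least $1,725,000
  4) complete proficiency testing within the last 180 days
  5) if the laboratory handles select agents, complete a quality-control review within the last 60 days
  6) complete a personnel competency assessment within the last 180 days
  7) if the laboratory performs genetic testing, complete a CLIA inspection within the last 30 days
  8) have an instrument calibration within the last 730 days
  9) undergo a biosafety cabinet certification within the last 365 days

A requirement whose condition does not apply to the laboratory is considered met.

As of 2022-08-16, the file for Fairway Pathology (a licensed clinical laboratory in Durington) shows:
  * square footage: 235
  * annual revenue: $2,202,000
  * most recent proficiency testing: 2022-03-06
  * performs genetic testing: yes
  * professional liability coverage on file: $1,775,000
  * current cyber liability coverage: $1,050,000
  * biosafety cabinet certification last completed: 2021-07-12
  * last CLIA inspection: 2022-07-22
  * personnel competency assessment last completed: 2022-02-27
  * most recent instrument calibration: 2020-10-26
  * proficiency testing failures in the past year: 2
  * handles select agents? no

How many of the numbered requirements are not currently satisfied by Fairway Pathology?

1. cyber liability coverage $1,050,000 ≥ $975,000 → met
2. proficiency testing failures in the past year 2 ≤ 2 → met
3. professional liability coverage $1,775,000 ≥ $1,725,000 → met
4. proficiency testing 163 days ago vs limit 180 → met
5. condition 'handles select agents' does not hold → requirement n/a → met
6. personnel competency assessment 170 days ago vs limit 180 → met
7. condition 'performs genetic testing' holds; CLIA inspection 25 days ago vs limit 30 → met
8. instrument calibration 659 days ago vs limit 730 → met
9. biosafety cabinet certification 400 days ago vs limit 365 → not met
Not met: 1 of 9

1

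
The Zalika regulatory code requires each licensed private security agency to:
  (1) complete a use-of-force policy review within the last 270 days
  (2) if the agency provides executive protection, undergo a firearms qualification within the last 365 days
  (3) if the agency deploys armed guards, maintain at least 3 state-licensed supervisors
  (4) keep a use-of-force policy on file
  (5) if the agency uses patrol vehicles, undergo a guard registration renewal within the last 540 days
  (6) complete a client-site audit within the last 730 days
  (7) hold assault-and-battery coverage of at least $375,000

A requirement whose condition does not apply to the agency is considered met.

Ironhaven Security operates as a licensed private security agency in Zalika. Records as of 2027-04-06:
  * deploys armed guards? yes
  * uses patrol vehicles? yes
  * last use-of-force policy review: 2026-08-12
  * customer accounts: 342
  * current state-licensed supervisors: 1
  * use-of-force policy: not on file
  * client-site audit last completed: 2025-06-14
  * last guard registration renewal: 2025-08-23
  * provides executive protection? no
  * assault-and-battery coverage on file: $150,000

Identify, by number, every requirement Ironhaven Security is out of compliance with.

1. use-of-force policy review 237 days ago vs limit 270 → met
2. condition 'provides executive protection' does not hold → requirement n/a → met
3. condition 'deploys armed guards' holds; state-licensed supervisors 1 < 3 → not met
4. use-of-force policy absent → not met
5. condition 'uses patrol vehicles' holds; guard registration renewal 591 days ago vs limit 540 → not met
6. client-site audit 661 days ago vs limit 730 → met
7. assault-and-battery coverage $150,000 < $375,000 → not met
Not met: 3, 4, 5, 7

3, 4, 5, 7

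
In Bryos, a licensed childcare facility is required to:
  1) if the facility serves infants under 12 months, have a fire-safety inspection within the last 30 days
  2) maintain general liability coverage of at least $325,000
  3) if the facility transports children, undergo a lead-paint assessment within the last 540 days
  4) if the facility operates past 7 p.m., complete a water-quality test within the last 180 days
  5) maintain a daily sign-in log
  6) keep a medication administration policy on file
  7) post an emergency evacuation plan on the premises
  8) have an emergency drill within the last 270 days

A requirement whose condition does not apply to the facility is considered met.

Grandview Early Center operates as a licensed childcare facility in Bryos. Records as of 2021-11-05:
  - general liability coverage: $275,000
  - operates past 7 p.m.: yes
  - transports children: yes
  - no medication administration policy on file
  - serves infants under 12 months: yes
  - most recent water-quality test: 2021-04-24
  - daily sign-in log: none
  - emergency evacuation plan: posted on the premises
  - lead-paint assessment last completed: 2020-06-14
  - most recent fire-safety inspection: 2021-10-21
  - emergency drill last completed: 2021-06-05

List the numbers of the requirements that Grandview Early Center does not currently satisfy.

2, 4, 5, 6

1. condition 'serves infants under 12 months' holds; fire-safety inspection 15 days ago vs limit 30 → met
2. general liability coverage $275,000 < $325,000 → not met
3. condition 'transports children' holds; lead-paint assessment 509 days ago vs limit 540 → met
4. condition 'operates past 7 p.m.' holds; water-quality test 195 days ago vs limit 180 → not met
5. daily sign-in log absent → not met
6. medication administration policy absent → not met
7. emergency evacuation plan present → met
8. emergency drill 153 days ago vs limit 270 → met
Not met: 2, 4, 5, 6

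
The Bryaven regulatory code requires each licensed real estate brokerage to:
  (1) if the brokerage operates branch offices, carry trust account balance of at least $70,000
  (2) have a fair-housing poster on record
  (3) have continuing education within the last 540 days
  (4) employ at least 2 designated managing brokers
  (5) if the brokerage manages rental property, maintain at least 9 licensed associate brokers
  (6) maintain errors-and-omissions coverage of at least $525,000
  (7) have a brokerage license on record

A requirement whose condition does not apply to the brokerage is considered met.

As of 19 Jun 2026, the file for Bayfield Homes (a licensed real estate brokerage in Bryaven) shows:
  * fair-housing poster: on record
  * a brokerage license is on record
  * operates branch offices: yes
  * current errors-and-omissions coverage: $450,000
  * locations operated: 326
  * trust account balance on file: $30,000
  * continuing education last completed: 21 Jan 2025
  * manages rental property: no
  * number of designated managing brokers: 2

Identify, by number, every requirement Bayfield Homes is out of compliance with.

1, 6

1. condition 'operates branch offices' holds; trust account balance $30,000 < $70,000 → not met
2. fair-housing poster present → met
3. continuing education 514 days ago vs limit 540 → met
4. designated managing brokers 2 ≥ 2 → met
5. condition 'manages rental property' does not hold → requirement n/a → met
6. errors-and-omissions coverage $450,000 < $525,000 → not met
7. brokerage license present → met
Not met: 1, 6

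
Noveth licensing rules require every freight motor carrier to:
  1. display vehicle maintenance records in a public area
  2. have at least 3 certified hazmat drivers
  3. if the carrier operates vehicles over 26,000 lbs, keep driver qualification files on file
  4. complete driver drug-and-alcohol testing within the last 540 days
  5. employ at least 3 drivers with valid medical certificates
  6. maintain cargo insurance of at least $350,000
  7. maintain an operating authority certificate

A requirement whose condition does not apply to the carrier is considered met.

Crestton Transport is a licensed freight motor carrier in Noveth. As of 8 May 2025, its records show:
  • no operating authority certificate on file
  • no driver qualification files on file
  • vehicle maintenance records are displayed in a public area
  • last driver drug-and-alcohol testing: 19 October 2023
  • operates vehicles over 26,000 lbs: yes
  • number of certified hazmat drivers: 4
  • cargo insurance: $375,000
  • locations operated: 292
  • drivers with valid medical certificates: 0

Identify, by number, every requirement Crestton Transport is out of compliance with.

1. vehicle maintenance records present → met
2. certified hazmat drivers 4 ≥ 3 → met
3. condition 'operates vehicles over 26,000 lbs' holds; driver qualification files absent → not met
4. driver drug-and-alcohol testing 567 days ago vs limit 540 → not met
5. drivers with valid medical certificates 0 < 3 → not met
6. cargo insurance $375,000 ≥ $350,000 → met
7. operating authority certificate absent → not met
Not met: 3, 4, 5, 7

3, 4, 5, 7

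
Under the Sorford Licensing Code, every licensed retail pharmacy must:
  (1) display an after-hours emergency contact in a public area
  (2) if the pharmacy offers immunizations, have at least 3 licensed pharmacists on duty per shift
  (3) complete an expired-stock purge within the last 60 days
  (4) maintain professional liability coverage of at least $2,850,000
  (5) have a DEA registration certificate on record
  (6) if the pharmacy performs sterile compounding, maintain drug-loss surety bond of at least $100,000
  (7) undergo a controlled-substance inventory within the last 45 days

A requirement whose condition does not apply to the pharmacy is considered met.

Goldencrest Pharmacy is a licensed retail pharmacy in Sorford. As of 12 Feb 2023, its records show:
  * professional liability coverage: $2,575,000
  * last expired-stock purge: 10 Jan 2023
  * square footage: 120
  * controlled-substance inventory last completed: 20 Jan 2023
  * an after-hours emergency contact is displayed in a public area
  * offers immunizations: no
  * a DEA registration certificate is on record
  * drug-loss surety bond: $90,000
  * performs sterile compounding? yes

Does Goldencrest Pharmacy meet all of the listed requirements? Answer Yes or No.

1. after-hours emergency contact present → met
2. condition 'offers immunizations' does not hold → requirement n/a → met
3. expired-stock purge 33 days ago vs limit 60 → met
4. professional liability coverage $2,575,000 < $2,850,000 → not met
5. DEA registration certificate present → met
6. condition 'performs sterile compounding' holds; drug-loss surety bond $90,000 < $100,000 → not met
7. controlled-substance inventory 23 days ago vs limit 45 → met
Not met: 4, 6

No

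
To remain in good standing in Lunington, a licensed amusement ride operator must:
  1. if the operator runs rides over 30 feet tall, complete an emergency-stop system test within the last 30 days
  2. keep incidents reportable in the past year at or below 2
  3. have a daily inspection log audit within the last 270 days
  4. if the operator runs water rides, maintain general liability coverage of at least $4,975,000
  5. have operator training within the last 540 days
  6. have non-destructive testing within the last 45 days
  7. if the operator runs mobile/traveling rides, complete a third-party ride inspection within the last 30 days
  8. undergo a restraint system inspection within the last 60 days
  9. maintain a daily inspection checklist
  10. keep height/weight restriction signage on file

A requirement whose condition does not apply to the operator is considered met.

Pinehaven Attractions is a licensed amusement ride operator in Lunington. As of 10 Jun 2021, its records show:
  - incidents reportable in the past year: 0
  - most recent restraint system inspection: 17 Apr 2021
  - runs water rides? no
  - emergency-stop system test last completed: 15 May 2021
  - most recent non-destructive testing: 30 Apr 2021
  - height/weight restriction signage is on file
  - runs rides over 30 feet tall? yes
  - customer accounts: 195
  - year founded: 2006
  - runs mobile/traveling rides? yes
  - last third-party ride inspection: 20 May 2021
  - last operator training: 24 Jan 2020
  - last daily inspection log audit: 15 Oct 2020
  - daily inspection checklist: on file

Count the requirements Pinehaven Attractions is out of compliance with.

0

1. condition 'runs rides over 30 feet tall' holds; emergency-stop system test 26 days ago vs limit 30 → met
2. incidents reportable in the past year 0 ≤ 2 → met
3. daily inspection log audit 238 days ago vs limit 270 → met
4. condition 'runs water rides' does not hold → requirement n/a → met
5. operator training 503 days ago vs limit 540 → met
6. non-destructive testing 41 days ago vs limit 45 → met
7. condition 'runs mobile/traveling rides' holds; third-party ride inspection 21 days ago vs limit 30 → met
8. restraint system inspection 54 days ago vs limit 60 → met
9. daily inspection checklist present → met
10. height/weight restriction signage present → met
Not met: 0 of 10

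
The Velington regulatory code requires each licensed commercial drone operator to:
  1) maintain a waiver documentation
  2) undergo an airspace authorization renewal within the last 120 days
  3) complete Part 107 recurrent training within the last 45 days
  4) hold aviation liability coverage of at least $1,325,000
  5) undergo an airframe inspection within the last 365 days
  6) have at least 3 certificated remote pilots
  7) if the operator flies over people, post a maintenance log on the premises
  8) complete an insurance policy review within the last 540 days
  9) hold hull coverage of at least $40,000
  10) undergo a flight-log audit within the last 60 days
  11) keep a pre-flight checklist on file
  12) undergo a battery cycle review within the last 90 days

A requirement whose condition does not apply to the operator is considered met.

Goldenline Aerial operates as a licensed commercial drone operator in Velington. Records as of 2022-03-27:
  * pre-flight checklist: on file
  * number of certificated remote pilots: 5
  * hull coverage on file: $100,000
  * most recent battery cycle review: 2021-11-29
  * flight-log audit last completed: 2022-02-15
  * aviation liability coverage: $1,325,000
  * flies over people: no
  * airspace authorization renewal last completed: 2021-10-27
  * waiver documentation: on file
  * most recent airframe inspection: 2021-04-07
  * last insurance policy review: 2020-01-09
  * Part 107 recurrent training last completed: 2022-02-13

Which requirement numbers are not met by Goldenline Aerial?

1. waiver documentation present → met
2. airspace authorization renewal 151 days ago vs limit 120 → not met
3. Part 107 recurrent training 42 days ago vs limit 45 → met
4. aviation liability coverage $1,325,000 ≥ $1,325,000 → met
5. airframe inspection 354 days ago vs limit 365 → met
6. certificated remote pilots 5 ≥ 3 → met
7. condition 'flies over people' does not hold → requirement n/a → met
8. insurance policy review 808 days ago vs limit 540 → not met
9. hull coverage $100,000 ≥ $40,000 → met
10. flight-log audit 40 days ago vs limit 60 → met
11. pre-flight checklist present → met
12. battery cycle review 118 days ago vs limit 90 → not met
Not met: 2, 8, 12

2, 8, 12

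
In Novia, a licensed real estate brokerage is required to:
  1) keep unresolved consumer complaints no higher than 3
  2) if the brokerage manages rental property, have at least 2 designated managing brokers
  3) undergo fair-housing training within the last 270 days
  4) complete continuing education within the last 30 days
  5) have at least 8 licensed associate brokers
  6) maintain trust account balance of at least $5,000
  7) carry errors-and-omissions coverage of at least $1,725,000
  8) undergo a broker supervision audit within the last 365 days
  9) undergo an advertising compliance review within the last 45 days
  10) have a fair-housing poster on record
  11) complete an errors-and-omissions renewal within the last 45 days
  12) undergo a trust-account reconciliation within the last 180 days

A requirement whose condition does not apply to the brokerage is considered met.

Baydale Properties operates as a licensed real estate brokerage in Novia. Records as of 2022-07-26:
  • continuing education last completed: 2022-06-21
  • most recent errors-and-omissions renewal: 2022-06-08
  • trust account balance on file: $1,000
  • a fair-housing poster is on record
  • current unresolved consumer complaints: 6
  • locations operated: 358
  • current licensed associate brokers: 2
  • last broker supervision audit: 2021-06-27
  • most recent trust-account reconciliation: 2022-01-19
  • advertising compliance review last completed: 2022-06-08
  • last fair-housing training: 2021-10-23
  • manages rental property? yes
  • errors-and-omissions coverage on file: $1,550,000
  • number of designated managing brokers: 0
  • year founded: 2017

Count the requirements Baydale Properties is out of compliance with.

11

1. unresolved consumer complaints 6 > 3 → not met
2. condition 'manages rental property' holds; designated managing brokers 0 < 2 → not met
3. fair-housing training 276 days ago vs limit 270 → not met
4. continuing education 35 days ago vs limit 30 → not met
5. licensed associate brokers 2 < 8 → not met
6. trust account balance $1,000 < $5,000 → not met
7. errors-and-omissions coverage $1,550,000 < $1,725,000 → not met
8. broker supervision audit 394 days ago vs limit 365 → not met
9. advertising compliance review 48 days ago vs limit 45 → not met
10. fair-housing poster present → met
11. errors-and-omissions renewal 48 days ago vs limit 45 → not met
12. trust-account reconciliation 188 days ago vs limit 180 → not met
Not met: 11 of 12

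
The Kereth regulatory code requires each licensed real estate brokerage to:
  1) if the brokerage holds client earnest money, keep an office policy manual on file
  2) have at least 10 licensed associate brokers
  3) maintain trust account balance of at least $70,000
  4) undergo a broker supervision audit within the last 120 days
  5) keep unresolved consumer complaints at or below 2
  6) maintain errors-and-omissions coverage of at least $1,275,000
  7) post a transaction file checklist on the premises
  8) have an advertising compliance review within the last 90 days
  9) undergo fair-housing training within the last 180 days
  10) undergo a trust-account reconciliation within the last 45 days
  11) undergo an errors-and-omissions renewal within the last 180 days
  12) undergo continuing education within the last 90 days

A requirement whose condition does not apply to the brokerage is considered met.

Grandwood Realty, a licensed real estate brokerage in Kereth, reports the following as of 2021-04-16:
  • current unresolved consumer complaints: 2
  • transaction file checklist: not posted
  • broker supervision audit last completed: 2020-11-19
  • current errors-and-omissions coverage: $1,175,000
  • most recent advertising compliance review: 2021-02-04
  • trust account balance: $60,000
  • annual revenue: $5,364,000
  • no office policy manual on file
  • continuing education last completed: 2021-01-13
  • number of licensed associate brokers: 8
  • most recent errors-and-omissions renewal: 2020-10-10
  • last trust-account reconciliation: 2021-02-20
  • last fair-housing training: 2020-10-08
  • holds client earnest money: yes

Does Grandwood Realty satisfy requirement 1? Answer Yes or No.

No

1. condition 'holds client earnest money' holds; office policy manual absent → not met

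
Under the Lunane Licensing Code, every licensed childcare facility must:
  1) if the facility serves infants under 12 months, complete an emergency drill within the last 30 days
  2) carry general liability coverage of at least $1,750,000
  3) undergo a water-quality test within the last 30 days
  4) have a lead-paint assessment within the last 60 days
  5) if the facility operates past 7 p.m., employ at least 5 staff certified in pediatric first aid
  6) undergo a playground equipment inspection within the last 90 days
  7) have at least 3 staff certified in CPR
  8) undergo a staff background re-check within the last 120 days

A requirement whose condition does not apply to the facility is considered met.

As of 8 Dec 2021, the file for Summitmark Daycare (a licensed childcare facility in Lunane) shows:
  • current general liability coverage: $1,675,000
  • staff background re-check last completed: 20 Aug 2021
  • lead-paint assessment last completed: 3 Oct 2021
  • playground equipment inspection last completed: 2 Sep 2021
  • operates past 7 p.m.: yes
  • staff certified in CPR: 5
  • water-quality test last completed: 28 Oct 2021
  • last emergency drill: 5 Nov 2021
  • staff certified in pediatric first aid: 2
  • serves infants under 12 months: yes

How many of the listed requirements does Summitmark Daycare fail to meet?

6

1. condition 'serves infants under 12 months' holds; emergency drill 33 days ago vs limit 30 → not met
2. general liability coverage $1,675,000 < $1,750,000 → not met
3. water-quality test 41 days ago vs limit 30 → not met
4. lead-paint assessment 66 days ago vs limit 60 → not met
5. condition 'operates past 7 p.m.' holds; staff certified in pediatric first aid 2 < 5 → not met
6. playground equipment inspection 97 days ago vs limit 90 → not met
7. staff certified in CPR 5 ≥ 3 → met
8. staff background re-check 110 days ago vs limit 120 → met
Not met: 6 of 8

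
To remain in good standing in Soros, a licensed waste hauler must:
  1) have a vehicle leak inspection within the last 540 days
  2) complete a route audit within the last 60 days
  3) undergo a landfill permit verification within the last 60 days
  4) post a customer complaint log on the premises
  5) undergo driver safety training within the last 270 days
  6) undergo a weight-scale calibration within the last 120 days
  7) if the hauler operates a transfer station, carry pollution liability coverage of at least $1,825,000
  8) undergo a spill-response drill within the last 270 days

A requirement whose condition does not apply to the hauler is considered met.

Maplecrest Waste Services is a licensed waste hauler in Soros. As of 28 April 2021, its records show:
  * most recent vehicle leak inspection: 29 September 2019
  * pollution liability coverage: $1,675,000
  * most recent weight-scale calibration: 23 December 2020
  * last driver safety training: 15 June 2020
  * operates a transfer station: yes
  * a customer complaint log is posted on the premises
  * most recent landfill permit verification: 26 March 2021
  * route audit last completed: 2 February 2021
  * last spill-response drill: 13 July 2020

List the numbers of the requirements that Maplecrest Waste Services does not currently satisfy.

1, 2, 5, 6, 7, 8

1. vehicle leak inspection 577 days ago vs limit 540 → not met
2. route audit 85 days ago vs limit 60 → not met
3. landfill permit verification 33 days ago vs limit 60 → met
4. customer complaint log present → met
5. driver safety training 317 days ago vs limit 270 → not met
6. weight-scale calibration 126 days ago vs limit 120 → not met
7. condition 'operates a transfer station' holds; pollution liability coverage $1,675,000 < $1,825,000 → not met
8. spill-response drill 289 days ago vs limit 270 → not met
Not met: 1, 2, 5, 6, 7, 8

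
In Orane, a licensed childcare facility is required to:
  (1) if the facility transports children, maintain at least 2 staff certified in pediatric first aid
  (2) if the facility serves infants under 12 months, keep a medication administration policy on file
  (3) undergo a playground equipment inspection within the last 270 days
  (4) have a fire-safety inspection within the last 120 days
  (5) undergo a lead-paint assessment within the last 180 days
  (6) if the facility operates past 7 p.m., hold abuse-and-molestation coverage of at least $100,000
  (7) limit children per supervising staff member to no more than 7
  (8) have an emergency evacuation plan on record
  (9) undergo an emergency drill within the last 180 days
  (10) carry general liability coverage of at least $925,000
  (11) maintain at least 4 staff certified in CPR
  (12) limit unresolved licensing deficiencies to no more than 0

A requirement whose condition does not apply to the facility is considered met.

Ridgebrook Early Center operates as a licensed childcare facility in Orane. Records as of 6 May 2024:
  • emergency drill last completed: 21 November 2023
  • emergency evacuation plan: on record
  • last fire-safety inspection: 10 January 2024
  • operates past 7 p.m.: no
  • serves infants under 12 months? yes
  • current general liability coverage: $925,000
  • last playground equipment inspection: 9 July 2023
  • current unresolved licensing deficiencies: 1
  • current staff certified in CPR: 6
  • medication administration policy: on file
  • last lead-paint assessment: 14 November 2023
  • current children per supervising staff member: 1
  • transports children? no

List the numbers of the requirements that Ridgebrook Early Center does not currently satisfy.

1. condition 'transports children' does not hold → requirement n/a → met
2. condition 'serves infants under 12 months' holds; medication administration policy present → met
3. playground equipment inspection 302 days ago vs limit 270 → not met
4. fire-safety inspection 117 days ago vs limit 120 → met
5. lead-paint assessment 174 days ago vs limit 180 → met
6. condition 'operates past 7 p.m.' does not hold → requirement n/a → met
7. children per supervising staff member 1 ≤ 7 → met
8. emergency evacuation plan present → met
9. emergency drill 167 days ago vs limit 180 → met
10. general liability coverage $925,000 ≥ $925,000 → met
11. staff certified in CPR 6 ≥ 4 → met
12. unresolved licensing deficiencies 1 > 0 → not met
Not met: 3, 12

3, 12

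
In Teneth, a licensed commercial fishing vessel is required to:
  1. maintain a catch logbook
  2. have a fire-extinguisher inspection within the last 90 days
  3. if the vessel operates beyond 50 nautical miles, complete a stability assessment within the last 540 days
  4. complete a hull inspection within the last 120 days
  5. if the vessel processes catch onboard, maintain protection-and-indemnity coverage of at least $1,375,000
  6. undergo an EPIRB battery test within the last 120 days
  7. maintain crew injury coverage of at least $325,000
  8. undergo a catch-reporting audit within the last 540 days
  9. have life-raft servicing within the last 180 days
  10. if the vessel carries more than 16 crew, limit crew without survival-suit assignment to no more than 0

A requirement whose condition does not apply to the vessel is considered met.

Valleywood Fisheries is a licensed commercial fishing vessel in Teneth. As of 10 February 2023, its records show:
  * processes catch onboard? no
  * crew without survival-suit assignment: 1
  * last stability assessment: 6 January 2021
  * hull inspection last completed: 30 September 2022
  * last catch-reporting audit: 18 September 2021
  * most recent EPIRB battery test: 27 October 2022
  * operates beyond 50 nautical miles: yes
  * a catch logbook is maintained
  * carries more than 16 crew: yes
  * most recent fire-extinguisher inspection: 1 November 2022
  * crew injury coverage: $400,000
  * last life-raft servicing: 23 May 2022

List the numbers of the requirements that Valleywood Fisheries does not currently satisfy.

2, 3, 4, 9, 10

1. catch logbook present → met
2. fire-extinguisher inspection 101 days ago vs limit 90 → not met
3. condition 'operates beyond 50 nautical miles' holds; stability assessment 765 days ago vs limit 540 → not met
4. hull inspection 133 days ago vs limit 120 → not met
5. condition 'processes catch onboard' does not hold → requirement n/a → met
6. EPIRB battery test 106 days ago vs limit 120 → met
7. crew injury coverage $400,000 ≥ $325,000 → met
8. catch-reporting audit 510 days ago vs limit 540 → met
9. life-raft servicing 263 days ago vs limit 180 → not met
10. condition 'carries more than 16 crew' holds; crew without survival-suit assignment 1 > 0 → not met
Not met: 2, 3, 4, 9, 10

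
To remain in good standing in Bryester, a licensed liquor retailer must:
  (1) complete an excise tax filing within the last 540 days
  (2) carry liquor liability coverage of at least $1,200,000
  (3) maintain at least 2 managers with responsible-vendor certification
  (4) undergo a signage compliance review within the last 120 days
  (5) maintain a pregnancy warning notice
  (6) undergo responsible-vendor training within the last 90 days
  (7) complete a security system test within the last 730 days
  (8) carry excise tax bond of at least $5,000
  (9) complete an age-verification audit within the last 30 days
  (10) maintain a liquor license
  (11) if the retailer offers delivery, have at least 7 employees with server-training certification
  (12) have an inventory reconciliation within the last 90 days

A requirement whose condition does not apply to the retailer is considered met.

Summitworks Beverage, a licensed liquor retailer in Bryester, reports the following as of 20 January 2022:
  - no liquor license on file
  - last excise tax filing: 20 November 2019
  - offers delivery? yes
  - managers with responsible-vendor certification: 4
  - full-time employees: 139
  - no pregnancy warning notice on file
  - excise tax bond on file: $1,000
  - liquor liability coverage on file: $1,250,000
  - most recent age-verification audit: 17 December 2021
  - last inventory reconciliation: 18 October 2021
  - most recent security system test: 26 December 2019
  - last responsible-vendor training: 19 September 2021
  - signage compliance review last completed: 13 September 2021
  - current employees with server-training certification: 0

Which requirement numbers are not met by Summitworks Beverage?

1, 4, 5, 6, 7, 8, 9, 10, 11, 12

1. excise tax filing 792 days ago vs limit 540 → not met
2. liquor liability coverage $1,250,000 ≥ $1,200,000 → met
3. managers with responsible-vendor certification 4 ≥ 2 → met
4. signage compliance review 129 days ago vs limit 120 → not met
5. pregnancy warning notice absent → not met
6. responsible-vendor training 123 days ago vs limit 90 → not met
7. security system test 756 days ago vs limit 730 → not met
8. excise tax bond $1,000 < $5,000 → not met
9. age-verification audit 34 days ago vs limit 30 → not met
10. liquor license absent → not met
11. condition 'offers delivery' holds; employees with server-training certification 0 < 7 → not met
12. inventory reconciliation 94 days ago vs limit 90 → not met
Not met: 1, 4, 5, 6, 7, 8, 9, 10, 11, 12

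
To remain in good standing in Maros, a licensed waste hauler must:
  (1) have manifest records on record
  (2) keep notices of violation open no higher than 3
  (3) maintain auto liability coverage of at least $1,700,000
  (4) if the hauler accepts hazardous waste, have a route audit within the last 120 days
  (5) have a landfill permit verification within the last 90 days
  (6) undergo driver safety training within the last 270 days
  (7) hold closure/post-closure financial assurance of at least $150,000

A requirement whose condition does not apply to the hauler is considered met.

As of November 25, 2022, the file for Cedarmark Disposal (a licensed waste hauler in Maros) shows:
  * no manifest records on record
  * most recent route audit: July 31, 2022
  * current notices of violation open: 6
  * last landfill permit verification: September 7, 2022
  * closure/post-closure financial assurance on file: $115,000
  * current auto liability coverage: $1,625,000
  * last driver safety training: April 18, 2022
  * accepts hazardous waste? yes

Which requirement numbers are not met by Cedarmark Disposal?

1. manifest records absent → not met
2. notices of violation open 6 > 3 → not met
3. auto liability coverage $1,625,000 < $1,700,000 → not met
4. condition 'accepts hazardous waste' holds; route audit 117 days ago vs limit 120 → met
5. landfill permit verification 79 days ago vs limit 90 → met
6. driver safety training 221 days ago vs limit 270 → met
7. closure/post-closure financial assurance $115,000 < $150,000 → not met
Not met: 1, 2, 3, 7

1, 2, 3, 7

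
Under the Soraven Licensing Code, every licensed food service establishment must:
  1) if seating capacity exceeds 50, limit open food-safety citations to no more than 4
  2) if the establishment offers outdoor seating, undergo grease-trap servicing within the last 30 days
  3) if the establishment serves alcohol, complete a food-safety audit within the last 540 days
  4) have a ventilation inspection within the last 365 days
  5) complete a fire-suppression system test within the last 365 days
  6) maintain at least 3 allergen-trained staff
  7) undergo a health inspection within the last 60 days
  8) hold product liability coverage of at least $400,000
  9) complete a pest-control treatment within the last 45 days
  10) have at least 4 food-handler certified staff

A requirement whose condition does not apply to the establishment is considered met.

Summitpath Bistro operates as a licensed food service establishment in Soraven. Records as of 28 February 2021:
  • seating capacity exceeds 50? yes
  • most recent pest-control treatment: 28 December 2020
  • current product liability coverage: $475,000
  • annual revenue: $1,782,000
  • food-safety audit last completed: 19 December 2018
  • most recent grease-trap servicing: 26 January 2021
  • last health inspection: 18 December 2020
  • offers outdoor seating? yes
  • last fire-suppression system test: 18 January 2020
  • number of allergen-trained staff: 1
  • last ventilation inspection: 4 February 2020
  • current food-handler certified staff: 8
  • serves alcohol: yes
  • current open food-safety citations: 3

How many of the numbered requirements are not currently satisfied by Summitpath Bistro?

7

1. condition 'seating capacity exceeds 50' holds; open food-safety citations 3 ≤ 4 → met
2. condition 'offers outdoor seating' holds; grease-trap servicing 33 days ago vs limit 30 → not met
3. condition 'serves alcohol' holds; food-safety audit 802 days ago vs limit 540 → not met
4. ventilation inspection 390 days ago vs limit 365 → not met
5. fire-suppression system test 407 days ago vs limit 365 → not met
6. allergen-trained staff 1 < 3 → not met
7. health inspection 72 days ago vs limit 60 → not met
8. product liability coverage $475,000 ≥ $400,000 → met
9. pest-control treatment 62 days ago vs limit 45 → not met
10. food-handler certified staff 8 ≥ 4 → met
Not met: 7 of 10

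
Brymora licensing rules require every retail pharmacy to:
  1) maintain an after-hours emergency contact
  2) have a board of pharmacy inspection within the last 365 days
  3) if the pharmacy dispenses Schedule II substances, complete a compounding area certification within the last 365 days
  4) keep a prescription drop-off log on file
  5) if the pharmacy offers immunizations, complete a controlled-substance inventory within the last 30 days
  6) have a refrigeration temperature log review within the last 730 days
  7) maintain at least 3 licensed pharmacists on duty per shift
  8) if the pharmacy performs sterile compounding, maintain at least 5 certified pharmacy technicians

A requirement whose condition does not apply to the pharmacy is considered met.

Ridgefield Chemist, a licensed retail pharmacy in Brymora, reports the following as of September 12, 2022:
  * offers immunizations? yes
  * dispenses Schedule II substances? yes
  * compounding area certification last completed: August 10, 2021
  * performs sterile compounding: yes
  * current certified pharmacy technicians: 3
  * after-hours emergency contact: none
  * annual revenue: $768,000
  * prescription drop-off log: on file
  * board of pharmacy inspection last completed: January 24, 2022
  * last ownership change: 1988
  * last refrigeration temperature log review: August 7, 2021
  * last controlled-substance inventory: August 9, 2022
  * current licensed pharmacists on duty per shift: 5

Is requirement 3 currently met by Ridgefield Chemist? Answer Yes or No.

3. condition 'dispenses Schedule II substances' holds; compounding area certification 398 days ago vs limit 365 → not met

No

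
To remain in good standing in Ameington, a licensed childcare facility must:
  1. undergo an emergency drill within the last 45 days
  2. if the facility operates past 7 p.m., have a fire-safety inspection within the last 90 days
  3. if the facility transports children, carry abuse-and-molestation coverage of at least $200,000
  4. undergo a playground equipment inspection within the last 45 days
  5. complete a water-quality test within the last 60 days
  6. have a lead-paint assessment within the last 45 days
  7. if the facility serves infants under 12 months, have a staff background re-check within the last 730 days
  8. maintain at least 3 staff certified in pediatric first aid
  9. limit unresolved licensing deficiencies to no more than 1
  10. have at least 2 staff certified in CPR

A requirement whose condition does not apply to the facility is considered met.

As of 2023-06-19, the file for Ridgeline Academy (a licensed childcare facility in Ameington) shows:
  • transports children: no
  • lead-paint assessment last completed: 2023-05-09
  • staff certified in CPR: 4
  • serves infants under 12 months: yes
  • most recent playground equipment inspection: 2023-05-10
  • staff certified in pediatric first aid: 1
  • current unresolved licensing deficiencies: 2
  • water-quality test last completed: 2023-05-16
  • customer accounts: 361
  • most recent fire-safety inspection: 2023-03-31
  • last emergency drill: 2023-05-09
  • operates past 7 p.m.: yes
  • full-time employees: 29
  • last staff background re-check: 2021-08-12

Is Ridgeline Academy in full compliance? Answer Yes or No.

No

1. emergency drill 41 days ago vs limit 45 → met
2. condition 'operates past 7 p.m.' holds; fire-safety inspection 80 days ago vs limit 90 → met
3. condition 'transports children' does not hold → requirement n/a → met
4. playground equipment inspection 40 days ago vs limit 45 → met
5. water-quality test 34 days ago vs limit 60 → met
6. lead-paint assessment 41 days ago vs limit 45 → met
7. condition 'serves infants under 12 months' holds; staff background re-check 676 days ago vs limit 730 → met
8. staff certified in pediatric first aid 1 < 3 → not met
9. unresolved licensing deficiencies 2 > 1 → not met
10. staff certified in CPR 4 ≥ 2 → met
Not met: 8, 9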